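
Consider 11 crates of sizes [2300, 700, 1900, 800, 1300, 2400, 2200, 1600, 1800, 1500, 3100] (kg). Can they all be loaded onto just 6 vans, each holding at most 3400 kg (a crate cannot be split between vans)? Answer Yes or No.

Total = 19600 kg; ⌈19600/3400⌉ = 6.
The bound of 6 does not rule out 6, but exhaustive search shows no assignment into 6 vans of capacity 3400 kg exists — the minimum is 7.

No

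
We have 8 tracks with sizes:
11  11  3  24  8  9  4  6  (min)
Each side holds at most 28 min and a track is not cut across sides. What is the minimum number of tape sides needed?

3

Total = 24 + 11 + 11 + 9 + 8 + 6 + 4 + 3 = 76 min.
Lower bound: ⌈76/28⌉ = 3 tape sides.
A packing using 3 tape sides:
  side 1: 24 + 4 = 28
  side 2: 11 + 11 + 6 = 28
  side 3: 9 + 8 + 3 = 20
This matches the lower bound, so 3 is optimal.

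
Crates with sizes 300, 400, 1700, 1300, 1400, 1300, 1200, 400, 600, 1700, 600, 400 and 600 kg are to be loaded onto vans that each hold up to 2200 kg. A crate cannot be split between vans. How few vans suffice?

Total = 1700 + 1700 + 1400 + 1300 + 1300 + 1200 + 600 + 600 + 600 + 400 + 400 + 400 + 300 = 11900 kg.
Lower bound: ⌈11900/2200⌉ = 6 vans.
A packing using 6 vans:
  van 1: 1700 + 400 = 2100
  van 2: 1700 + 400 = 2100
  van 3: 1400 + 600 = 2000
  van 4: 1300 + 600 + 300 = 2200
  van 5: 1300 + 600 = 1900
  van 6: 1200 + 400 = 1600
This matches the lower bound, so 6 is optimal.

6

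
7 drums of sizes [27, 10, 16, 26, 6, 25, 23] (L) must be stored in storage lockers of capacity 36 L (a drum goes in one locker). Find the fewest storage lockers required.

5

Total = 27 + 26 + 25 + 23 + 16 + 10 + 6 = 133 L.
Lower bound: ⌈133/36⌉ = 4 storage lockers.
A packing using 5 storage lockers:
  locker 1: 27 + 6 = 33
  locker 2: 26 + 10 = 36
  locker 3: 25 = 25
  locker 4: 23 = 23
  locker 5: 16 = 16
No arrangement into 4 storage lockers stays within capacity, so 5 is optimal.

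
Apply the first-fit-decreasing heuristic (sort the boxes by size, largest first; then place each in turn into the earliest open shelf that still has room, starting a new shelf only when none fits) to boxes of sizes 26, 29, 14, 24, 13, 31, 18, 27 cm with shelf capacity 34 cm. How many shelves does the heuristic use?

Sorted descending: 31, 29, 27, 26, 24, 18, 14, 13.
  31 → shelf 1 (new)  [load 31/34]
  29 → shelf 2 (new)  [load 29/34]
  27 → shelf 3 (new)  [load 27/34]
  26 → shelf 4 (new)  [load 26/34]
  24 → shelf 5 (new)  [load 24/34]
  18 → shelf 6 (new)  [load 18/34]
  14 → shelf 6  [load 32/34]
  13 → shelf 7 (new)  [load 13/34]
7 shelves opened.

7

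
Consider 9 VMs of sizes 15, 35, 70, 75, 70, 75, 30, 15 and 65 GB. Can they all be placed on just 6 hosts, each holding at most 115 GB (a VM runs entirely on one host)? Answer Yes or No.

Yes

A valid assignment using 5 hosts:
  host 1: 75 + 35 = 110
  host 2: 75 + 30 = 105
  host 3: 70 + 15 + 15 = 100
  host 4: 70 = 70
  host 5: 65 = 65
That uses only 5 ≤ 6, so 6 hosts are enough.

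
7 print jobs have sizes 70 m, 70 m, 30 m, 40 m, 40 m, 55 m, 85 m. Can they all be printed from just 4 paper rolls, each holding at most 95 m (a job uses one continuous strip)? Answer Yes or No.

Total = 390 m; ⌈390/95⌉ = 5.
At least 5 paper rolls are required, but only 4 are allowed.

No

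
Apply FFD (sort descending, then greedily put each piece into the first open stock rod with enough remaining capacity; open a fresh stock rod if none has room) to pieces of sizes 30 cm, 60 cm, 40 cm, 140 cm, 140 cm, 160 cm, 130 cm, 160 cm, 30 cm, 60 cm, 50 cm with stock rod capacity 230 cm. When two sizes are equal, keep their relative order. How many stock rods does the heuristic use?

5

Sorted descending: 160, 160, 140, 140, 130, 60, 60, 50, 40, 30, 30.
  160 → stock rod 1 (new)  [load 160/230]
  160 → stock rod 2 (new)  [load 160/230]
  140 → stock rod 3 (new)  [load 140/230]
  140 → stock rod 4 (new)  [load 140/230]
  130 → stock rod 5 (new)  [load 130/230]
  60 → stock rod 1  [load 220/230]
  60 → stock rod 2  [load 220/230]
  50 → stock rod 3  [load 190/230]
  40 → stock rod 3  [load 230/230]
  30 → stock rod 4  [load 170/230]
  30 → stock rod 4  [load 200/230]
5 stock rods opened.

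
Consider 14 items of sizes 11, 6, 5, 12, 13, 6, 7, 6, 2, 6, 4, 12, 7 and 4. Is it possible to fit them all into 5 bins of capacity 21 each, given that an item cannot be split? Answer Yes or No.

A valid assignment using 5 bins:
  bin 1: 13 + 7 = 20
  bin 2: 12 + 7 + 2 = 21
  bin 3: 12 + 6 = 18
  bin 4: 11 + 6 + 4 = 21
  bin 5: 6 + 6 + 5 + 4 = 21
Every load is within 21, so 5 bins suffice.

Yes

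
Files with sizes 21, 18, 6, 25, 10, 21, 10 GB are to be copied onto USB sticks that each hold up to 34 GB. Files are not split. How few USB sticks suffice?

Total = 25 + 21 + 21 + 18 + 10 + 10 + 6 = 111 GB.
Lower bound: ⌈111/34⌉ = 4 USB sticks.
A packing using 4 USB sticks:
  USB stick 1: 25 + 6 = 31
  USB stick 2: 21 + 10 = 31
  USB stick 3: 21 + 10 = 31
  USB stick 4: 18 = 18
This matches the lower bound, so 4 is optimal.

4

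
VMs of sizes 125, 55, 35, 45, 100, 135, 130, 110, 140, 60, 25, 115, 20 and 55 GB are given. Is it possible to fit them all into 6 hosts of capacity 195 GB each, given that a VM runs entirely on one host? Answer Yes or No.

Total = 1150 GB; ⌈1150/195⌉ = 6.
7 VMs each exceed half the capacity and cannot share a host, forcing at least 7 hosts.
At least 7 hosts are required, but only 6 are allowed.

No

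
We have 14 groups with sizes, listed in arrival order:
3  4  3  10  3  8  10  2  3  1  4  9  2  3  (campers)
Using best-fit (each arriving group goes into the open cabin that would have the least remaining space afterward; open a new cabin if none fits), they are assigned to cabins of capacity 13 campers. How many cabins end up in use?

  3 → cabin 1 (new)  [load 3/13]
  4 → cabin 1  [load 7/13]
  3 → cabin 1  [load 10/13]
  10 → cabin 2 (new)  [load 10/13]
  3 → cabin 1  [load 13/13]
  8 → cabin 3 (new)  [load 8/13]
  10 → cabin 4 (new)  [load 10/13]
  2 → cabin 2  [load 12/13]
  3 → cabin 4  [load 13/13]
  1 → cabin 2  [load 13/13]
  4 → cabin 3  [load 12/13]
  9 → cabin 5 (new)  [load 9/13]
  2 → cabin 5  [load 11/13]
  3 → cabin 6 (new)  [load 3/13]
6 cabins opened.

6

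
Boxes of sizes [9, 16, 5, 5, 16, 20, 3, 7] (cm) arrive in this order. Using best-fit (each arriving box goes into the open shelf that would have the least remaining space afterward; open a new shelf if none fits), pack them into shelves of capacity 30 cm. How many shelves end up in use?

3

  9 → shelf 1 (new)  [load 9/30]
  16 → shelf 1  [load 25/30]
  5 → shelf 1  [load 30/30]
  5 → shelf 2 (new)  [load 5/30]
  16 → shelf 2  [load 21/30]
  20 → shelf 3 (new)  [load 20/30]
  3 → shelf 2  [load 24/30]
  7 → shelf 3  [load 27/30]
3 shelves opened.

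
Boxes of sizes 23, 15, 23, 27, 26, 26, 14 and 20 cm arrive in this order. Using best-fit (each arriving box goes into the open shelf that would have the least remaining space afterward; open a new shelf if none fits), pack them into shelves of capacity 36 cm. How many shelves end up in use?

7

  23 → shelf 1 (new)  [load 23/36]
  15 → shelf 2 (new)  [load 15/36]
  23 → shelf 3 (new)  [load 23/36]
  27 → shelf 4 (new)  [load 27/36]
  26 → shelf 5 (new)  [load 26/36]
  26 → shelf 6 (new)  [load 26/36]
  14 → shelf 2  [load 29/36]
  20 → shelf 7 (new)  [load 20/36]
7 shelves opened.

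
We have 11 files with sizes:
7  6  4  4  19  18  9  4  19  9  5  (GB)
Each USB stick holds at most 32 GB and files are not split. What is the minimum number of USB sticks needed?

Total = 19 + 19 + 18 + 9 + 9 + 7 + 6 + 5 + 4 + 4 + 4 = 104 GB.
Lower bound: ⌈104/32⌉ = 4 USB sticks.
A packing using 4 USB sticks:
  USB stick 1: 19 + 9 + 4 = 32
  USB stick 2: 19 + 9 + 4 = 32
  USB stick 3: 18 + 7 + 6 = 31
  USB stick 4: 5 + 4 = 9
This matches the lower bound, so 4 is optimal.

4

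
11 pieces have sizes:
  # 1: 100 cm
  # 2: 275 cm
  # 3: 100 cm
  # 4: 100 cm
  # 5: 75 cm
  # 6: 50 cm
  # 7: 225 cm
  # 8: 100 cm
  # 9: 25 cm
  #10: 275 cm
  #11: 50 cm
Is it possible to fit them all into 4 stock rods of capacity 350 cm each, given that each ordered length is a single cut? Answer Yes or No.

Yes

A valid assignment using 4 stock rods:
  stock rod 1: 275 + 75 = 350
  stock rod 2: 275 + 50 + 25 = 350
  stock rod 3: 225 + 100 = 325
  stock rod 4: 100 + 100 + 100 + 50 = 350
Every load is within 350 cm, so 4 stock rods suffice.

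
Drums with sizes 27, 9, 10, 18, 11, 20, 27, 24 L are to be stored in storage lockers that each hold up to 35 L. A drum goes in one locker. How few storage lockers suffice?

5

Total = 27 + 27 + 24 + 20 + 18 + 11 + 10 + 9 = 146 L.
Lower bound: ⌈146/35⌉ = 5 storage lockers.
A packing using 5 storage lockers:
  locker 1: 27 = 27
  locker 2: 27 = 27
  locker 3: 24 + 11 = 35
  locker 4: 20 + 10 = 30
  locker 5: 18 + 9 = 27
This matches the lower bound, so 5 is optimal.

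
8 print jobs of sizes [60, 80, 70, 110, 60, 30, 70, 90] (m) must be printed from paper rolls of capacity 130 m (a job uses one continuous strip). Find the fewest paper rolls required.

5

Total = 110 + 90 + 80 + 70 + 70 + 60 + 60 + 30 = 570 m.
Lower bound: ⌈570/130⌉ = 5 paper rolls.
A packing using 5 paper rolls:
  roll 1: 110 = 110
  roll 2: 90 + 30 = 120
  roll 3: 80 = 80
  roll 4: 70 + 60 = 130
  roll 5: 70 + 60 = 130
This matches the lower bound, so 5 is optimal.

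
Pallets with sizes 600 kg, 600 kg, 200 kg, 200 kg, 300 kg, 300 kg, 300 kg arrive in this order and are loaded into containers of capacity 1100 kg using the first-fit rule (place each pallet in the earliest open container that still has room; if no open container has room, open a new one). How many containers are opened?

3

  600 → container 1 (new)  [load 600/1100]
  600 → container 2 (new)  [load 600/1100]
  200 → container 1  [load 800/1100]
  200 → container 1  [load 1000/1100]
  300 → container 2  [load 900/1100]
  300 → container 3 (new)  [load 300/1100]
  300 → container 3  [load 600/1100]
3 containers opened.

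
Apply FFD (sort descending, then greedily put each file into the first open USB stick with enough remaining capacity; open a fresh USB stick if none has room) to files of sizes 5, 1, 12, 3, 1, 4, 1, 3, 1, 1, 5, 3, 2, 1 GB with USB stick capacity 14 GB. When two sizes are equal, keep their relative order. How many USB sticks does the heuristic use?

Sorted descending: 12, 5, 5, 4, 3, 3, 3, 2, 1, 1, 1, 1, 1, 1.
  12 → USB stick 1 (new)  [load 12/14]
  5 → USB stick 2 (new)  [load 5/14]
  5 → USB stick 2  [load 10/14]
  4 → USB stick 2  [load 14/14]
  3 → USB stick 3 (new)  [load 3/14]
  3 → USB stick 3  [load 6/14]
  3 → USB stick 3  [load 9/14]
  2 → USB stick 1  [load 14/14]
  1 → USB stick 3  [load 10/14]
  1 → USB stick 3  [load 11/14]
  1 → USB stick 3  [load 12/14]
  1 → USB stick 3  [load 13/14]
  1 → USB stick 3  [load 14/14]
  1 → USB stick 4 (new)  [load 1/14]
4 USB sticks opened.

4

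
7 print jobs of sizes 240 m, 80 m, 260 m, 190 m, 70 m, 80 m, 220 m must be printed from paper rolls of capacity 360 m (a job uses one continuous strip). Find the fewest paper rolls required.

4

Total = 260 + 240 + 220 + 190 + 80 + 80 + 70 = 1140 m.
Lower bound: ⌈1140/360⌉ = 4 paper rolls.
A packing using 4 paper rolls:
  roll 1: 260 + 80 = 340
  roll 2: 240 + 80 = 320
  roll 3: 220 + 70 = 290
  roll 4: 190 = 190
This matches the lower bound, so 4 is optimal.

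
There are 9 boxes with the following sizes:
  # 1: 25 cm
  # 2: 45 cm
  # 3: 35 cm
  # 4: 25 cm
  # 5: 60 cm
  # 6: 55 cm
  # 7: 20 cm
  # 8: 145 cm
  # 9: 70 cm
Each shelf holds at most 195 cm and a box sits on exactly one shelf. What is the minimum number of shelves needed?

3

Total = 145 + 70 + 60 + 55 + 45 + 35 + 25 + 25 + 20 = 480 cm.
Lower bound: ⌈480/195⌉ = 3 shelves.
A packing using 3 shelves:
  shelf 1: 145 + 45 = 190
  shelf 2: 70 + 60 + 55 = 185
  shelf 3: 35 + 25 + 25 + 20 = 105
This matches the lower bound, so 3 is optimal.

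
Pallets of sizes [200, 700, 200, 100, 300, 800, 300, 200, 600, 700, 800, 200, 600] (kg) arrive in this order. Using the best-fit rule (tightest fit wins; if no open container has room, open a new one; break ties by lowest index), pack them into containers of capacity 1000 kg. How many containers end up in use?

7

  200 → container 1 (new)  [load 200/1000]
  700 → container 1  [load 900/1000]
  200 → container 2 (new)  [load 200/1000]
  100 → container 1  [load 1000/1000]
  300 → container 2  [load 500/1000]
  800 → container 3 (new)  [load 800/1000]
  300 → container 2  [load 800/1000]
  200 → container 2  [load 1000/1000]
  600 → container 4 (new)  [load 600/1000]
  700 → container 5 (new)  [load 700/1000]
  800 → container 6 (new)  [load 800/1000]
  200 → container 3  [load 1000/1000]
  600 → container 7 (new)  [load 600/1000]
7 containers opened.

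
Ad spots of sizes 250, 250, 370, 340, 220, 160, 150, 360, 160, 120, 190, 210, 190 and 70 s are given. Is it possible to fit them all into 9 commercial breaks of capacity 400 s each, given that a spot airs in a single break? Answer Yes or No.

Yes

A valid assignment using 9 commercial breaks:
  break 1: 370 = 370
  break 2: 360 = 360
  break 3: 340 = 340
  break 4: 250 + 150 = 400
  break 5: 250 + 120 = 370
  break 6: 220 + 160 = 380
  break 7: 210 + 190 = 400
  break 8: 190 + 160 = 350
  break 9: 70 = 70
Every load is within 400 s, so 9 commercial breaks suffice.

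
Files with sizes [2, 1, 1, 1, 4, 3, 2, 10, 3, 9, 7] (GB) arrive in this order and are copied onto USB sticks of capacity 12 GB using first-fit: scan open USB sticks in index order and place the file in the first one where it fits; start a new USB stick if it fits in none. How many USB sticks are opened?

  2 → USB stick 1 (new)  [load 2/12]
  1 → USB stick 1  [load 3/12]
  1 → USB stick 1  [load 4/12]
  1 → USB stick 1  [load 5/12]
  4 → USB stick 1  [load 9/12]
  3 → USB stick 1  [load 12/12]
  2 → USB stick 2 (new)  [load 2/12]
  10 → USB stick 2  [load 12/12]
  3 → USB stick 3 (new)  [load 3/12]
  9 → USB stick 3  [load 12/12]
  7 → USB stick 4 (new)  [load 7/12]
4 USB sticks opened.

4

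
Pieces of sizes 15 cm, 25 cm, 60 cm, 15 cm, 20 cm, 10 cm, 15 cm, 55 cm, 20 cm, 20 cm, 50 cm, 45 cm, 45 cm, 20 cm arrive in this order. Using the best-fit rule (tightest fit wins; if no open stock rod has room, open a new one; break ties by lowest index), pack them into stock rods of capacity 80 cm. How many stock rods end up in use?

  15 → stock rod 1 (new)  [load 15/80]
  25 → stock rod 1  [load 40/80]
  60 → stock rod 2 (new)  [load 60/80]
  15 → stock rod 2  [load 75/80]
  20 → stock rod 1  [load 60/80]
  10 → stock rod 1  [load 70/80]
  15 → stock rod 3 (new)  [load 15/80]
  55 → stock rod 3  [load 70/80]
  20 → stock rod 4 (new)  [load 20/80]
  20 → stock rod 4  [load 40/80]
  50 → stock rod 5 (new)  [load 50/80]
  45 → stock rod 6 (new)  [load 45/80]
  45 → stock rod 7 (new)  [load 45/80]
  20 → stock rod 5  [load 70/80]
7 stock rods opened.

7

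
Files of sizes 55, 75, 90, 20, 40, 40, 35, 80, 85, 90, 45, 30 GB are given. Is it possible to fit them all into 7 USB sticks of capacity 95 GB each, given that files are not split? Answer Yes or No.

Total = 685 GB; ⌈685/95⌉ = 8.
At least 8 USB sticks are required, but only 7 are allowed.

No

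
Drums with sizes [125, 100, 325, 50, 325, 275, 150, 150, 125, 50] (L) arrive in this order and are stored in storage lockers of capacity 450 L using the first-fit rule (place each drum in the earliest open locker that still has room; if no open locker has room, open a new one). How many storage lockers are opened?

  125 → locker 1 (new)  [load 125/450]
  100 → locker 1  [load 225/450]
  325 → locker 2 (new)  [load 325/450]
  50 → locker 1  [load 275/450]
  325 → locker 3 (new)  [load 325/450]
  275 → locker 4 (new)  [load 275/450]
  150 → locker 1  [load 425/450]
  150 → locker 4  [load 425/450]
  125 → locker 2  [load 450/450]
  50 → locker 3  [load 375/450]
4 storage lockers opened.

4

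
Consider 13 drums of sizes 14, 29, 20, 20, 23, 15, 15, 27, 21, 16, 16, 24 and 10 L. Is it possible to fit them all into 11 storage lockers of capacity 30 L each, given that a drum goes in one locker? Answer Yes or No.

A valid assignment using 10 storage lockers:
  locker 1: 29 = 29
  locker 2: 27 = 27
  locker 3: 24 = 24
  locker 4: 23 = 23
  locker 5: 21 = 21
  locker 6: 20 + 10 = 30
  locker 7: 20 = 20
  locker 8: 16 + 14 = 30
  locker 9: 16 = 16
  locker 10: 15 + 15 = 30
That uses only 10 ≤ 11, so 11 storage lockers are enough.

Yes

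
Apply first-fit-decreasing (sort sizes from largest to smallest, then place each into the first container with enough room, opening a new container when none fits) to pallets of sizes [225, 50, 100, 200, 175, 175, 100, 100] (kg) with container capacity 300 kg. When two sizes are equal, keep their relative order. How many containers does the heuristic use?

Sorted descending: 225, 200, 175, 175, 100, 100, 100, 50.
  225 → container 1 (new)  [load 225/300]
  200 → container 2 (new)  [load 200/300]
  175 → container 3 (new)  [load 175/300]
  175 → container 4 (new)  [load 175/300]
  100 → container 2  [load 300/300]
  100 → container 3  [load 275/300]
  100 → container 4  [load 275/300]
  50 → container 1  [load 275/300]
4 containers opened.

4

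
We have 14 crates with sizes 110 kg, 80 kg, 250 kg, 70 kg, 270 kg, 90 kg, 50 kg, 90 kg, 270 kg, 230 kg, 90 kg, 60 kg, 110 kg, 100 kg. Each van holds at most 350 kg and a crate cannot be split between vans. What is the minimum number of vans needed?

Total = 270 + 270 + 250 + 230 + 110 + 110 + 100 + 90 + 90 + 90 + 80 + 70 + 60 + 50 = 1870 kg.
Lower bound: ⌈1870/350⌉ = 6 vans.
A packing using 6 vans:
  van 1: 270 + 80 = 350
  van 2: 270 + 70 = 340
  van 3: 250 + 100 = 350
  van 4: 230 + 110 = 340
  van 5: 110 + 90 + 90 + 60 = 350
  van 6: 90 + 50 = 140
This matches the lower bound, so 6 is optimal.

6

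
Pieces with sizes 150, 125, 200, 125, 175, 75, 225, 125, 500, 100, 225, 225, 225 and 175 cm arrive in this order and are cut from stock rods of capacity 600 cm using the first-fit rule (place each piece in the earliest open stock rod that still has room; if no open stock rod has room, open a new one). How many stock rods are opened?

5

  150 → stock rod 1 (new)  [load 150/600]
  125 → stock rod 1  [load 275/600]
  200 → stock rod 1  [load 475/600]
  125 → stock rod 1  [load 600/600]
  175 → stock rod 2 (new)  [load 175/600]
  75 → stock rod 2  [load 250/600]
  225 → stock rod 2  [load 475/600]
  125 → stock rod 2  [load 600/600]
  500 → stock rod 3 (new)  [load 500/600]
  100 → stock rod 3  [load 600/600]
  225 → stock rod 4 (new)  [load 225/600]
  225 → stock rod 4  [load 450/600]
  225 → stock rod 5 (new)  [load 225/600]
  175 → stock rod 5  [load 400/600]
5 stock rods opened.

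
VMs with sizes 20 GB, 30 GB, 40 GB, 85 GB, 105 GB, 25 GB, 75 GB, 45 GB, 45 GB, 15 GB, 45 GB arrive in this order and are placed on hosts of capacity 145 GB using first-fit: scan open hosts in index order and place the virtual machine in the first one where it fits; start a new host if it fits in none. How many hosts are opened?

  20 → host 1 (new)  [load 20/145]
  30 → host 1  [load 50/145]
  40 → host 1  [load 90/145]
  85 → host 2 (new)  [load 85/145]
  105 → host 3 (new)  [load 105/145]
  25 → host 1  [load 115/145]
  75 → host 4 (new)  [load 75/145]
  45 → host 2  [load 130/145]
  45 → host 4  [load 120/145]
  15 → host 1  [load 130/145]
  45 → host 5 (new)  [load 45/145]
5 hosts opened.

5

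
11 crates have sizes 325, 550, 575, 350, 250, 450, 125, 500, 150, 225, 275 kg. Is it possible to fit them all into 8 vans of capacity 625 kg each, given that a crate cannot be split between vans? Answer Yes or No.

Yes

A valid assignment using 7 vans:
  van 1: 575 = 575
  van 2: 550 = 550
  van 3: 500 + 125 = 625
  van 4: 450 + 150 = 600
  van 5: 350 + 275 = 625
  van 6: 325 + 250 = 575
  van 7: 225 = 225
That uses only 7 ≤ 8, so 8 vans are enough.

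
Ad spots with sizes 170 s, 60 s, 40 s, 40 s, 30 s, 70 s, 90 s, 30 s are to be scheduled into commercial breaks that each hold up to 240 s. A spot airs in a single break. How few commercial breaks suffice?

3

Total = 170 + 90 + 70 + 60 + 40 + 40 + 30 + 30 = 530 s.
Lower bound: ⌈530/240⌉ = 3 commercial breaks.
A packing using 3 commercial breaks:
  break 1: 170 + 70 = 240
  break 2: 90 + 60 + 40 + 40 = 230
  break 3: 30 + 30 = 60
This matches the lower bound, so 3 is optimal.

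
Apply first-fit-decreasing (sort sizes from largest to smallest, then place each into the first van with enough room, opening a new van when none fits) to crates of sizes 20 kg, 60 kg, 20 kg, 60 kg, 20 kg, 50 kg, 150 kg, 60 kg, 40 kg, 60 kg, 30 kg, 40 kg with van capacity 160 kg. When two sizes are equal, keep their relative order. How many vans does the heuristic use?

4

Sorted descending: 150, 60, 60, 60, 60, 50, 40, 40, 30, 20, 20, 20.
  150 → van 1 (new)  [load 150/160]
  60 → van 2 (new)  [load 60/160]
  60 → van 2  [load 120/160]
  60 → van 3 (new)  [load 60/160]
  60 → van 3  [load 120/160]
  50 → van 4 (new)  [load 50/160]
  40 → van 2  [load 160/160]
  40 → van 3  [load 160/160]
  30 → van 4  [load 80/160]
  20 → van 4  [load 100/160]
  20 → van 4  [load 120/160]
  20 → van 4  [load 140/160]
4 vans opened.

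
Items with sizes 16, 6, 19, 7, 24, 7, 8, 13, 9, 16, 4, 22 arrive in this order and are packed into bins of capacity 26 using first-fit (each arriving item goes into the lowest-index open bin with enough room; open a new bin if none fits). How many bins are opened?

  16 → bin 1 (new)  [load 16/26]
  6 → bin 1  [load 22/26]
  19 → bin 2 (new)  [load 19/26]
  7 → bin 2  [load 26/26]
  24 → bin 3 (new)  [load 24/26]
  7 → bin 4 (new)  [load 7/26]
  8 → bin 4  [load 15/26]
  13 → bin 5 (new)  [load 13/26]
  9 → bin 4  [load 24/26]
  16 → bin 6 (new)  [load 16/26]
  4 → bin 1  [load 26/26]
  22 → bin 7 (new)  [load 22/26]
7 bins opened.

7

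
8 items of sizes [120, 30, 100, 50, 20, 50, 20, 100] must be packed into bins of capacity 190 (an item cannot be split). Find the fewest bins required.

Total = 120 + 100 + 100 + 50 + 50 + 30 + 20 + 20 = 490.
Lower bound: ⌈490/190⌉ = 3 bins.
A packing using 3 bins:
  bin 1: 120 + 50 + 20 = 190
  bin 2: 100 + 50 + 30 = 180
  bin 3: 100 + 20 = 120
This matches the lower bound, so 3 is optimal.

3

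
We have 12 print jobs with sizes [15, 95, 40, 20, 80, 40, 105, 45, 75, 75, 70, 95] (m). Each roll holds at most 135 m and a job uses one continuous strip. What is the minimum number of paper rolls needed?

Total = 105 + 95 + 95 + 80 + 75 + 75 + 70 + 45 + 40 + 40 + 20 + 15 = 755 m.
Lower bound: ⌈755/135⌉ = 6 paper rolls.
Also, 7 print jobs each exceed 135/2 m, and no two of those can share a roll, so at least 7 paper rolls are needed.
A packing using 7 paper rolls:
  roll 1: 105 + 20 = 125
  roll 2: 95 + 40 = 135
  roll 3: 95 + 40 = 135
  roll 4: 80 + 45 = 125
  roll 5: 75 + 15 = 90
  roll 6: 75 = 75
  roll 7: 70 = 70
This matches the lower bound, so 7 is optimal.

7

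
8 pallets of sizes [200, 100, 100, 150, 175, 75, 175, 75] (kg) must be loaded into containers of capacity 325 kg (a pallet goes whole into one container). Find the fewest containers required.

4

Total = 200 + 175 + 175 + 150 + 100 + 100 + 75 + 75 = 1050 kg.
Lower bound: ⌈1050/325⌉ = 4 containers.
A packing using 4 containers:
  container 1: 200 + 100 = 300
  container 2: 175 + 150 = 325
  container 3: 175 + 100 = 275
  container 4: 75 + 75 = 150
This matches the lower bound, so 4 is optimal.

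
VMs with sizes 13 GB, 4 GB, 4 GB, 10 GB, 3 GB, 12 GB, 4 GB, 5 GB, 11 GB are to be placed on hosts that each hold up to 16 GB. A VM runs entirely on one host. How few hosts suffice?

Total = 13 + 12 + 11 + 10 + 5 + 4 + 4 + 4 + 3 = 66 GB.
Lower bound: ⌈66/16⌉ = 5 hosts.
A packing using 5 hosts:
  host 1: 13 + 3 = 16
  host 2: 12 + 4 = 16
  host 3: 11 + 5 = 16
  host 4: 10 + 4 = 14
  host 5: 4 = 4
This matches the lower bound, so 5 is optimal.

5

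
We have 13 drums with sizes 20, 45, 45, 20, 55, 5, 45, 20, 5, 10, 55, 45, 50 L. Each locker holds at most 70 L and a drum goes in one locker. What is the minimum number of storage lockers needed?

Total = 55 + 55 + 50 + 45 + 45 + 45 + 45 + 20 + 20 + 20 + 10 + 5 + 5 = 420 L.
Lower bound: ⌈420/70⌉ = 6 storage lockers.
Also, 7 drums each exceed 35 L, and no two of those can share a locker, so at least 7 storage lockers are needed.
A packing using 7 storage lockers:
  locker 1: 55 + 10 + 5 = 70
  locker 2: 55 + 5 = 60
  locker 3: 50 + 20 = 70
  locker 4: 45 + 20 = 65
  locker 5: 45 + 20 = 65
  locker 6: 45 = 45
  locker 7: 45 = 45
This matches the lower bound, so 7 is optimal.

7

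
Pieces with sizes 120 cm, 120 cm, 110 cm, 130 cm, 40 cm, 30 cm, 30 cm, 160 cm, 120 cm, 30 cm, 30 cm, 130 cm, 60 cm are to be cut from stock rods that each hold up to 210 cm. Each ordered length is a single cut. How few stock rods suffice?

7

Total = 160 + 130 + 130 + 120 + 120 + 120 + 110 + 60 + 40 + 30 + 30 + 30 + 30 = 1110 cm.
Lower bound: ⌈1110/210⌉ = 6 stock rods.
Also, 7 pieces each exceed 105 cm, and no two of those can share a stock rod, so at least 7 stock rods are needed.
A packing using 7 stock rods:
  stock rod 1: 160 + 40 = 200
  stock rod 2: 130 + 60 = 190
  stock rod 3: 130 + 30 + 30 = 190
  stock rod 4: 120 + 30 + 30 = 180
  stock rod 5: 120 = 120
  stock rod 6: 120 = 120
  stock rod 7: 110 = 110
This matches the lower bound, so 7 is optimal.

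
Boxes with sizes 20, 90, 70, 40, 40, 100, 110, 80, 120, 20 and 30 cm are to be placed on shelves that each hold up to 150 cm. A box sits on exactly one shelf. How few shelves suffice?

5

Total = 120 + 110 + 100 + 90 + 80 + 70 + 40 + 40 + 30 + 20 + 20 = 720 cm.
Lower bound: ⌈720/150⌉ = 5 shelves.
A packing using 5 shelves:
  shelf 1: 120 + 30 = 150
  shelf 2: 110 + 40 = 150
  shelf 3: 100 + 40 = 140
  shelf 4: 90 + 20 + 20 = 130
  shelf 5: 80 + 70 = 150
This matches the lower bound, so 5 is optimal.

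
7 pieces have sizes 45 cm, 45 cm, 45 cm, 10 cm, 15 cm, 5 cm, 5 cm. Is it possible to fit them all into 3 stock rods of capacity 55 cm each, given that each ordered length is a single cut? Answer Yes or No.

No

Total = 170 cm; ⌈170/55⌉ = 4.
At least 4 stock rods are required, but only 3 are allowed.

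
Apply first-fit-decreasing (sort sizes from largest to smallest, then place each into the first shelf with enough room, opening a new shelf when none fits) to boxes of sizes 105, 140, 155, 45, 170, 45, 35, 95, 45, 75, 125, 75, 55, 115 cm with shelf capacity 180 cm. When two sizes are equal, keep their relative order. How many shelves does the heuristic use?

8

Sorted descending: 170, 155, 140, 125, 115, 105, 95, 75, 75, 55, 45, 45, 45, 35.
  170 → shelf 1 (new)  [load 170/180]
  155 → shelf 2 (new)  [load 155/180]
  140 → shelf 3 (new)  [load 140/180]
  125 → shelf 4 (new)  [load 125/180]
  115 → shelf 5 (new)  [load 115/180]
  105 → shelf 6 (new)  [load 105/180]
  95 → shelf 7 (new)  [load 95/180]
  75 → shelf 6  [load 180/180]
  75 → shelf 7  [load 170/180]
  55 → shelf 4  [load 180/180]
  45 → shelf 5  [load 160/180]
  45 → shelf 8 (new)  [load 45/180]
  45 → shelf 8  [load 90/180]
  35 → shelf 3  [load 175/180]
8 shelves opened.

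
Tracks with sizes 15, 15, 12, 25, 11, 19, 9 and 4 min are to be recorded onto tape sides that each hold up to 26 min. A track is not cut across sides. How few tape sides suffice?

Total = 25 + 19 + 15 + 15 + 12 + 11 + 9 + 4 = 110 min.
Lower bound: ⌈110/26⌉ = 5 tape sides.
A packing using 5 tape sides:
  side 1: 25 = 25
  side 2: 19 + 4 = 23
  side 3: 15 + 11 = 26
  side 4: 15 + 9 = 24
  side 5: 12 = 12
This matches the lower bound, so 5 is optimal.

5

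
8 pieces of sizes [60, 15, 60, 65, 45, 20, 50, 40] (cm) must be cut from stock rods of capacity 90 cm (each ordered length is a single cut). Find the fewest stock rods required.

5

Total = 65 + 60 + 60 + 50 + 45 + 40 + 20 + 15 = 355 cm.
Lower bound: ⌈355/90⌉ = 4 stock rods.
A packing using 5 stock rods:
  stock rod 1: 65 + 20 = 85
  stock rod 2: 60 + 15 = 75
  stock rod 3: 60 = 60
  stock rod 4: 50 + 40 = 90
  stock rod 5: 45 = 45
No arrangement into 4 stock rods stays within capacity, so 5 is optimal.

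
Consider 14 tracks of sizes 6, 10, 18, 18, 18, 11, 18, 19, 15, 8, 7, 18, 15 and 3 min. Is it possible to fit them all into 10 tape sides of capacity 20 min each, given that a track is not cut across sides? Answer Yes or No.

No

Total = 184 min; ⌈184/20⌉ = 10.
The bound of 10 does not rule out 10, but exhaustive search shows no assignment into 10 tape sides of capacity 20 min exists — the minimum is 11.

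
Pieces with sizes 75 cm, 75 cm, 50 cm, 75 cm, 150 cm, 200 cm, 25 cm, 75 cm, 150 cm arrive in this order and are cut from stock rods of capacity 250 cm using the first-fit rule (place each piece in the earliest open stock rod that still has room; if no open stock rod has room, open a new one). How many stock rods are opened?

  75 → stock rod 1 (new)  [load 75/250]
  75 → stock rod 1  [load 150/250]
  50 → stock rod 1  [load 200/250]
  75 → stock rod 2 (new)  [load 75/250]
  150 → stock rod 2  [load 225/250]
  200 → stock rod 3 (new)  [load 200/250]
  25 → stock rod 1  [load 225/250]
  75 → stock rod 4 (new)  [load 75/250]
  150 → stock rod 4  [load 225/250]
4 stock rods opened.

4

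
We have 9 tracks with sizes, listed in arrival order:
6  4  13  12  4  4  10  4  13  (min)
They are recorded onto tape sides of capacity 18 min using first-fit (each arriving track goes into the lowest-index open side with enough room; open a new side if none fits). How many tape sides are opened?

5

  6 → side 1 (new)  [load 6/18]
  4 → side 1  [load 10/18]
  13 → side 2 (new)  [load 13/18]
  12 → side 3 (new)  [load 12/18]
  4 → side 1  [load 14/18]
  4 → side 1  [load 18/18]
  10 → side 4 (new)  [load 10/18]
  4 → side 2  [load 17/18]
  13 → side 5 (new)  [load 13/18]
5 tape sides opened.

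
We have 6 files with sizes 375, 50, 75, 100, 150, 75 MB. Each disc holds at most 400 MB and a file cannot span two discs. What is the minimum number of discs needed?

Total = 375 + 150 + 100 + 75 + 75 + 50 = 825 MB.
Lower bound: ⌈825/400⌉ = 3 discs.
A packing using 3 discs:
  disc 1: 375 = 375
  disc 2: 150 + 100 + 75 + 75 = 400
  disc 3: 50 = 50
This matches the lower bound, so 3 is optimal.

3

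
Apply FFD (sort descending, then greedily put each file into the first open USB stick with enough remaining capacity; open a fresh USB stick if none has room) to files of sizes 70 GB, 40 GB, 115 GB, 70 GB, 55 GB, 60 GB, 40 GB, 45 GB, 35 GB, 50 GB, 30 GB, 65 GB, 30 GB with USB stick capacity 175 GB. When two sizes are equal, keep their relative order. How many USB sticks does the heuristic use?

Sorted descending: 115, 70, 70, 65, 60, 55, 50, 45, 40, 40, 35, 30, 30.
  115 → USB stick 1 (new)  [load 115/175]
  70 → USB stick 2 (new)  [load 70/175]
  70 → USB stick 2  [load 140/175]
  65 → USB stick 3 (new)  [load 65/175]
  60 → USB stick 1  [load 175/175]
  55 → USB stick 3  [load 120/175]
  50 → USB stick 3  [load 170/175]
  45 → USB stick 4 (new)  [load 45/175]
  40 → USB stick 4  [load 85/175]
  40 → USB stick 4  [load 125/175]
  35 → USB stick 2  [load 175/175]
  30 → USB stick 4  [load 155/175]
  30 → USB stick 5 (new)  [load 30/175]
5 USB sticks opened.

5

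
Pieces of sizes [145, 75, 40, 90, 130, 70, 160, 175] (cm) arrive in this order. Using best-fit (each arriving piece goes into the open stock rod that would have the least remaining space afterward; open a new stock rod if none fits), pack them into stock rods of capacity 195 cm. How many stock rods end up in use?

  145 → stock rod 1 (new)  [load 145/195]
  75 → stock rod 2 (new)  [load 75/195]
  40 → stock rod 1  [load 185/195]
  90 → stock rod 2  [load 165/195]
  130 → stock rod 3 (new)  [load 130/195]
  70 → stock rod 4 (new)  [load 70/195]
  160 → stock rod 5 (new)  [load 160/195]
  175 → stock rod 6 (new)  [load 175/195]
6 stock rods opened.

6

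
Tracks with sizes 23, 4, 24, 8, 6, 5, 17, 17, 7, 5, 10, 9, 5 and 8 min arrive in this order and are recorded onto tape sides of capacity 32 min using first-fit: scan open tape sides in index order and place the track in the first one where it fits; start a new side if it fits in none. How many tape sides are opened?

5

  23 → side 1 (new)  [load 23/32]
  4 → side 1  [load 27/32]
  24 → side 2 (new)  [load 24/32]
  8 → side 2  [load 32/32]
  6 → side 3 (new)  [load 6/32]
  5 → side 1  [load 32/32]
  17 → side 3  [load 23/32]
  17 → side 4 (new)  [load 17/32]
  7 → side 3  [load 30/32]
  5 → side 4  [load 22/32]
  10 → side 4  [load 32/32]
  9 → side 5 (new)  [load 9/32]
  5 → side 5  [load 14/32]
  8 → side 5  [load 22/32]
5 tape sides opened.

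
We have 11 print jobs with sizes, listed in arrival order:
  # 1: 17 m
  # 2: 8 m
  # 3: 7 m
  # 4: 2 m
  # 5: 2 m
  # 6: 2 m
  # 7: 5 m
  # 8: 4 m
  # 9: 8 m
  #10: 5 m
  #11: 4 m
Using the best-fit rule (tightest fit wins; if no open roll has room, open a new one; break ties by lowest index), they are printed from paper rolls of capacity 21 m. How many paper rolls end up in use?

  17 → roll 1 (new)  [load 17/21]
  8 → roll 2 (new)  [load 8/21]
  7 → roll 2  [load 15/21]
  2 → roll 1  [load 19/21]
  2 → roll 1  [load 21/21]
  2 → roll 2  [load 17/21]
  5 → roll 3 (new)  [load 5/21]
  4 → roll 2  [load 21/21]
  8 → roll 3  [load 13/21]
  5 → roll 3  [load 18/21]
  4 → roll 4 (new)  [load 4/21]
4 paper rolls opened.

4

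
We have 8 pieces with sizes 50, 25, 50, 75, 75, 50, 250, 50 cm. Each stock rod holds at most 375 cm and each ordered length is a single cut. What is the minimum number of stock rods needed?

Total = 250 + 75 + 75 + 50 + 50 + 50 + 50 + 25 = 625 cm.
Lower bound: ⌈625/375⌉ = 2 stock rods.
A packing using 2 stock rods:
  stock rod 1: 250 + 75 + 50 = 375
  stock rod 2: 75 + 50 + 50 + 50 + 25 = 250
This matches the lower bound, so 2 is optimal.

2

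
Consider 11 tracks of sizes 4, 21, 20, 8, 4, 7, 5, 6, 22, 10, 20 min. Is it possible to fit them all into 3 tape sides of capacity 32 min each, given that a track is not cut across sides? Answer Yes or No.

Total = 127 min; ⌈127/32⌉ = 4.
At least 4 tape sides are required, but only 3 are allowed.

No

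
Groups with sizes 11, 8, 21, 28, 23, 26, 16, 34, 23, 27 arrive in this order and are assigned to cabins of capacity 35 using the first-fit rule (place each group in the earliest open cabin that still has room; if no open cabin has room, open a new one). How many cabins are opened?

8

  11 → cabin 1 (new)  [load 11/35]
  8 → cabin 1  [load 19/35]
  21 → cabin 2 (new)  [load 21/35]
  28 → cabin 3 (new)  [load 28/35]
  23 → cabin 4 (new)  [load 23/35]
  26 → cabin 5 (new)  [load 26/35]
  16 → cabin 1  [load 35/35]
  34 → cabin 6 (new)  [load 34/35]
  23 → cabin 7 (new)  [load 23/35]
  27 → cabin 8 (new)  [load 27/35]
8 cabins opened.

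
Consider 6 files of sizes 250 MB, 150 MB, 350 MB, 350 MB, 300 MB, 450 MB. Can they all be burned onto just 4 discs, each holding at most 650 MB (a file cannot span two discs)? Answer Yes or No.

A valid assignment using 3 discs:
  disc 1: 450 + 150 = 600
  disc 2: 350 + 300 = 650
  disc 3: 350 + 250 = 600
That uses only 3 ≤ 4, so 4 discs are enough.

Yes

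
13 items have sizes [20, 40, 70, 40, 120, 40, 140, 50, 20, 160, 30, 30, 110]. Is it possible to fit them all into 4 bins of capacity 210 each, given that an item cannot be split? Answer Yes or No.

No

Total = 870; ⌈870/210⌉ = 5.
At least 5 bins are required, but only 4 are allowed.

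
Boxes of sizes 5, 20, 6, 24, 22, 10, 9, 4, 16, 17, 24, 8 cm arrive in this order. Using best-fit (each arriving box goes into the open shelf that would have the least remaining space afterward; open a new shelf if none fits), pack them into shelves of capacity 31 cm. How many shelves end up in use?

6

  5 → shelf 1 (new)  [load 5/31]
  20 → shelf 1  [load 25/31]
  6 → shelf 1  [load 31/31]
  24 → shelf 2 (new)  [load 24/31]
  22 → shelf 3 (new)  [load 22/31]
  10 → shelf 4 (new)  [load 10/31]
  9 → shelf 3  [load 31/31]
  4 → shelf 2  [load 28/31]
  16 → shelf 4  [load 26/31]
  17 → shelf 5 (new)  [load 17/31]
  24 → shelf 6 (new)  [load 24/31]
  8 → shelf 5  [load 25/31]
6 shelves opened.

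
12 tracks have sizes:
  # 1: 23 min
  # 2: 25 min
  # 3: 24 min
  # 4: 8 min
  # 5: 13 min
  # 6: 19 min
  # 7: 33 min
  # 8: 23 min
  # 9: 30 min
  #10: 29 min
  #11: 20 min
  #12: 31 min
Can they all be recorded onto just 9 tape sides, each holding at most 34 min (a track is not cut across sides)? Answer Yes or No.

Total = 278 min; ⌈278/34⌉ = 9.
10 tracks each exceed half the capacity and cannot share a side, forcing at least 10 tape sides.
At least 10 tape sides are required, but only 9 are allowed.

No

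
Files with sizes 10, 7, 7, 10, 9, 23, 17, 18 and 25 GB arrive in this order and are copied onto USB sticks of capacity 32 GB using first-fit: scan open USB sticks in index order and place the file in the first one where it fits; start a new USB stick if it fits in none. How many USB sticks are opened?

  10 → USB stick 1 (new)  [load 10/32]
  7 → USB stick 1  [load 17/32]
  7 → USB stick 1  [load 24/32]
  10 → USB stick 2 (new)  [load 10/32]
  9 → USB stick 2  [load 19/32]
  23 → USB stick 3 (new)  [load 23/32]
  17 → USB stick 4 (new)  [load 17/32]
  18 → USB stick 5 (new)  [load 18/32]
  25 → USB stick 6 (new)  [load 25/32]
6 USB sticks opened.

6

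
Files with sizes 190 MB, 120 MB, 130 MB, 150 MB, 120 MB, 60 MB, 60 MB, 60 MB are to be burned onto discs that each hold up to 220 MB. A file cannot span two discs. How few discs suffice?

5

Total = 190 + 150 + 130 + 120 + 120 + 60 + 60 + 60 = 890 MB.
Lower bound: ⌈890/220⌉ = 5 discs.
A packing using 5 discs:
  disc 1: 190 = 190
  disc 2: 150 + 60 = 210
  disc 3: 130 + 60 = 190
  disc 4: 120 + 60 = 180
  disc 5: 120 = 120
This matches the lower bound, so 5 is optimal.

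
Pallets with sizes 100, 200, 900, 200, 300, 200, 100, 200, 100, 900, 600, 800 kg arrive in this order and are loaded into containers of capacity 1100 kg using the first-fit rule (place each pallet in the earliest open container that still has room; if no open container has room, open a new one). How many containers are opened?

  100 → container 1 (new)  [load 100/1100]
  200 → container 1  [load 300/1100]
  900 → container 2 (new)  [load 900/1100]
  200 → container 1  [load 500/1100]
  300 → container 1  [load 800/1100]
  200 → container 1  [load 1000/1100]
  100 → container 1  [load 1100/1100]
  200 → container 2  [load 1100/1100]
  100 → container 3 (new)  [load 100/1100]
  900 → container 3  [load 1000/1100]
  600 → container 4 (new)  [load 600/1100]
  800 → container 5 (new)  [load 800/1100]
5 containers opened.

5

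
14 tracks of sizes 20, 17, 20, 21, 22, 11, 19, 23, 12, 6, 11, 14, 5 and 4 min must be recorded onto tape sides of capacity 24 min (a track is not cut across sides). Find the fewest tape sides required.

Total = 23 + 22 + 21 + 20 + 20 + 19 + 17 + 14 + 12 + 11 + 11 + 6 + 5 + 4 = 205 min.
Lower bound: ⌈205/24⌉ = 9 tape sides.
A packing using 10 tape sides:
  side 1: 23 = 23
  side 2: 22 = 22
  side 3: 21 = 21
  side 4: 20 + 4 = 24
  side 5: 20 = 20
  side 6: 19 + 5 = 24
  side 7: 17 + 6 = 23
  side 8: 14 = 14
  side 9: 12 + 11 = 23
  side 10: 11 = 11
No arrangement into 9 tape sides stays within capacity, so 10 is optimal.

10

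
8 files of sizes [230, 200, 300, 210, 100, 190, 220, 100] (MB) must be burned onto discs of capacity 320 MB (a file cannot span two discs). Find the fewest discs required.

6

Total = 300 + 230 + 220 + 210 + 200 + 190 + 100 + 100 = 1550 MB.
Lower bound: ⌈1550/320⌉ = 5 discs.
Also, 6 files each exceed 160 MB, and no two of those can share a disc, so at least 6 discs are needed.
A packing using 6 discs:
  disc 1: 300 = 300
  disc 2: 230 = 230
  disc 3: 220 + 100 = 320
  disc 4: 210 + 100 = 310
  disc 5: 200 = 200
  disc 6: 190 = 190
This matches the lower bound, so 6 is optimal.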